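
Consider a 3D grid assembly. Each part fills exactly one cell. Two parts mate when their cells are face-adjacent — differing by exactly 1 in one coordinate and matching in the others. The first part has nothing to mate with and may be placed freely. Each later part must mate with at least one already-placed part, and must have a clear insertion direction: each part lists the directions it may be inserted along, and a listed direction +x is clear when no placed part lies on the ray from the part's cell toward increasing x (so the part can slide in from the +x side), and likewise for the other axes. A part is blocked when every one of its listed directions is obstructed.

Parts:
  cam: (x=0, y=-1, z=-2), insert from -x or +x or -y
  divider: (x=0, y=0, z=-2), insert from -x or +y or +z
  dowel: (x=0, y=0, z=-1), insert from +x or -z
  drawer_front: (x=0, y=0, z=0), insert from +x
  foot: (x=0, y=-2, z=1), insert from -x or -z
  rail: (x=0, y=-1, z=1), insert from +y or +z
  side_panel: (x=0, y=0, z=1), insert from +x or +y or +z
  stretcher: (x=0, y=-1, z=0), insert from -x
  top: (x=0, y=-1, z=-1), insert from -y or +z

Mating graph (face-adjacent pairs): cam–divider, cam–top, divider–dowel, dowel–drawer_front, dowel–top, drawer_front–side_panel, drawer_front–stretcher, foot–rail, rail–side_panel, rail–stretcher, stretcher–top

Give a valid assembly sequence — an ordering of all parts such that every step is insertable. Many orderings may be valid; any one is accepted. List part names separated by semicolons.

1. foot@(0, -2, 1) [-x clear] — {foot}
2. rail@(0, -1, 1) [+y clear] — {foot, rail}
3. side_panel@(0, 0, 1) [+x clear] — {foot, rail, side_panel}
4. drawer_front@(0, 0, 0) [+x clear] — {drawer_front, foot, rail, side_panel}
5. dowel@(0, 0, -1) [+x clear] — {dowel, drawer_front, foot, rail, side_panel}
6. stretcher@(0, -1, 0) [-x clear] — {dowel, drawer_front, foot, rail, side_panel, stretcher}
7. top@(0, -1, -1) [-y clear] — {dowel, drawer_front, foot, rail, side_panel, stretcher, top}
8. cam@(0, -1, -2) [-x clear] — {cam, dowel, drawer_front, foot, rail, side_panel, stretcher, top}
9. divider@(0, 0, -2) [-x clear] — {cam, divider, dowel, drawer_front, foot, rail, side_panel, stretcher, top}

foot; rail; side_panel; drawer_front; dowel; stretcher; top; cam; divider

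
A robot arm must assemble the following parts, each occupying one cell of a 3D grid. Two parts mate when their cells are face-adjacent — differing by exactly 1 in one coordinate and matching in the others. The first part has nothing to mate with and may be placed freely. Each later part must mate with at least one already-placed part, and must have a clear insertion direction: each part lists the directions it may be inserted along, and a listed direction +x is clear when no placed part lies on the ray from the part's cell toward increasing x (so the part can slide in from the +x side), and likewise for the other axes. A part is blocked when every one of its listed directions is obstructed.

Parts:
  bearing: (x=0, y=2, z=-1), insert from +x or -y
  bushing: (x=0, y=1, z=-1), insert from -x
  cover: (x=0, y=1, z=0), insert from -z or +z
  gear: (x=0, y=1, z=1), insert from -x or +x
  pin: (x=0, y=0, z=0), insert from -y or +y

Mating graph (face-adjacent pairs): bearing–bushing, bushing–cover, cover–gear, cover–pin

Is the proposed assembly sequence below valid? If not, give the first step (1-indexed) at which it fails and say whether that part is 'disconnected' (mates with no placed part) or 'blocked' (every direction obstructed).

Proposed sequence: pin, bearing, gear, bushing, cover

Invalid at step 2 (disconnected)

1. pin@(0, 0, 0) [-y clear] — {pin}
2. bearing@(0, 2, -1) — no placed neighbour ⇒ disconnected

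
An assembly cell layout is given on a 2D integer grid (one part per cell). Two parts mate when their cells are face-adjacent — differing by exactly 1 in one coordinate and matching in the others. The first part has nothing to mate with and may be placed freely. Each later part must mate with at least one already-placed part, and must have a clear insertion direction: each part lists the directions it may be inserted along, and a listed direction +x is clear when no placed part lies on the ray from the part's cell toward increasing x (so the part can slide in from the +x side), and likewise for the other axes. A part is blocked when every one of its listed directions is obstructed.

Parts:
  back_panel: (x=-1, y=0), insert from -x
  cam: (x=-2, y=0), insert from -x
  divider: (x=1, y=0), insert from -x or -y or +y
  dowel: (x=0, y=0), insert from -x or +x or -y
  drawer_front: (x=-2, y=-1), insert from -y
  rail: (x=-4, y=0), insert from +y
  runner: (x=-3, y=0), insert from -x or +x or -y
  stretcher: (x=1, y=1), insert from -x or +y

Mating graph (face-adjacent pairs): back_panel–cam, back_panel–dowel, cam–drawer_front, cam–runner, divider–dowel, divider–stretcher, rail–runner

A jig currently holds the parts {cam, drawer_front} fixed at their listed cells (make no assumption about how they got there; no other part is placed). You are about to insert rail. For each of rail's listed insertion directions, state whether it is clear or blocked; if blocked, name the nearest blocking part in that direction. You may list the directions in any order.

+y: ray from rail(-4, 0) has no placed part ⇒ clear

+y: clear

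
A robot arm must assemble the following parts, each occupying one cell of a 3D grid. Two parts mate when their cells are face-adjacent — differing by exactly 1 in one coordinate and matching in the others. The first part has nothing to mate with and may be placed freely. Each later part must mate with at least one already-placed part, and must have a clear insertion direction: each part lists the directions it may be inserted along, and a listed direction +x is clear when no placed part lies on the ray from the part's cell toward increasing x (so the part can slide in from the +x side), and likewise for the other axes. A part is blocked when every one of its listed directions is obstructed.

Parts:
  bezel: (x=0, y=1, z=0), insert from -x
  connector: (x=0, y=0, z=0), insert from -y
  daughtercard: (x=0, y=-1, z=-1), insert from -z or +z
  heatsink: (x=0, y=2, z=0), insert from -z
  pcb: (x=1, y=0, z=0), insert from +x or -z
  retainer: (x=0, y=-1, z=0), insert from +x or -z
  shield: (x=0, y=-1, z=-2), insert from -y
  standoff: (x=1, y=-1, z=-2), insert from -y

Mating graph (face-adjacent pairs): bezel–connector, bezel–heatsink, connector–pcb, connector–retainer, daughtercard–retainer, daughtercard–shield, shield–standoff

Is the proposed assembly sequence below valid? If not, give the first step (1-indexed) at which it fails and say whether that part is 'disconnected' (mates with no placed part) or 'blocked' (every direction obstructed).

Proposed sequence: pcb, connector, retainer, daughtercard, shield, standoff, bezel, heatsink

1. pcb@(1, 0, 0) [+x clear] — {pcb}
2. connector@(0, 0, 0) [-y clear] — {connector, pcb}
3. retainer@(0, -1, 0) [+x clear] — {connector, pcb, retainer}
4. daughtercard@(0, -1, -1) [-z clear] — {connector, daughtercard, pcb, retainer}
5. shield@(0, -1, -2) [-y clear] — {connector, daughtercard, pcb, retainer, shield}
6. standoff@(1, -1, -2) [-y clear] — {connector, daughtercard, pcb, retainer, shield, standoff}
7. bezel@(0, 1, 0) [-x clear] — {bezel, connector, daughtercard, pcb, retainer, shield, standoff}
8. heatsink@(0, 2, 0) [-z clear] — {bezel, connector, daughtercard, heatsink, pcb, retainer, shield, standoff}

Valid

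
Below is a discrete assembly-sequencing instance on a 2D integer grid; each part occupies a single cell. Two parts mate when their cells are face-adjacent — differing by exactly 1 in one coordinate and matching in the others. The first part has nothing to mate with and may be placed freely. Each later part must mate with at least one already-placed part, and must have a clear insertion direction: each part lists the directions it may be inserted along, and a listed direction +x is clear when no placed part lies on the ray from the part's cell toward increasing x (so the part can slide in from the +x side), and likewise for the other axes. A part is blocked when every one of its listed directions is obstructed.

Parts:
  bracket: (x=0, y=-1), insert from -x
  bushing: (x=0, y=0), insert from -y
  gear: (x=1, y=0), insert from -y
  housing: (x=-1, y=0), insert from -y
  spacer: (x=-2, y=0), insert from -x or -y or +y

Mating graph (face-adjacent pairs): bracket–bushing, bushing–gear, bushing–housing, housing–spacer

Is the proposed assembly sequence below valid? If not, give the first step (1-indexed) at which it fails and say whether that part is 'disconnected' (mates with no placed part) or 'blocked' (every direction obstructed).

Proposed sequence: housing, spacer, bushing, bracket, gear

1. housing@(-1, 0) [-y clear] — {housing}
2. spacer@(-2, 0) [-x clear] — {housing, spacer}
3. bushing@(0, 0) [-y clear] — {bushing, housing, spacer}
4. bracket@(0, -1) [-x clear] — {bracket, bushing, housing, spacer}
5. gear@(1, 0) [-y clear] — {bracket, bushing, gear, housing, spacer}

Valid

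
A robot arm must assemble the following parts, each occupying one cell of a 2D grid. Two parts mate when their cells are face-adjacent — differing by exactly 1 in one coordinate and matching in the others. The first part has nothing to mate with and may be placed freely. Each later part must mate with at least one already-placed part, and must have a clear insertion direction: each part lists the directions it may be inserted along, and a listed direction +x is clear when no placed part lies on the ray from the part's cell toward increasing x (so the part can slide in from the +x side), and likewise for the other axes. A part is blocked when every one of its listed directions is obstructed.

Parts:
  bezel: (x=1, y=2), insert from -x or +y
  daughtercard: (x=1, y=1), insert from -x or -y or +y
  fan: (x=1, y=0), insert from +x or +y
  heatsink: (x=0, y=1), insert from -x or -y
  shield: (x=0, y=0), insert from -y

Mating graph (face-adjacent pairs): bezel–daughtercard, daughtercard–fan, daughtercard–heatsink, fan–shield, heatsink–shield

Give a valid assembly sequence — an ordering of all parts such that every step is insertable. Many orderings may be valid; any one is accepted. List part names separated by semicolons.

1. heatsink@(0, 1) [-x clear] — {heatsink}
2. daughtercard@(1, 1) [-y clear] — {daughtercard, heatsink}
3. fan@(1, 0) [+x clear] — {daughtercard, fan, heatsink}
4. bezel@(1, 2) [-x clear] — {bezel, daughtercard, fan, heatsink}
5. shield@(0, 0) [-y clear] — {bezel, daughtercard, fan, heatsink, shield}

heatsink; daughtercard; fan; bezel; shield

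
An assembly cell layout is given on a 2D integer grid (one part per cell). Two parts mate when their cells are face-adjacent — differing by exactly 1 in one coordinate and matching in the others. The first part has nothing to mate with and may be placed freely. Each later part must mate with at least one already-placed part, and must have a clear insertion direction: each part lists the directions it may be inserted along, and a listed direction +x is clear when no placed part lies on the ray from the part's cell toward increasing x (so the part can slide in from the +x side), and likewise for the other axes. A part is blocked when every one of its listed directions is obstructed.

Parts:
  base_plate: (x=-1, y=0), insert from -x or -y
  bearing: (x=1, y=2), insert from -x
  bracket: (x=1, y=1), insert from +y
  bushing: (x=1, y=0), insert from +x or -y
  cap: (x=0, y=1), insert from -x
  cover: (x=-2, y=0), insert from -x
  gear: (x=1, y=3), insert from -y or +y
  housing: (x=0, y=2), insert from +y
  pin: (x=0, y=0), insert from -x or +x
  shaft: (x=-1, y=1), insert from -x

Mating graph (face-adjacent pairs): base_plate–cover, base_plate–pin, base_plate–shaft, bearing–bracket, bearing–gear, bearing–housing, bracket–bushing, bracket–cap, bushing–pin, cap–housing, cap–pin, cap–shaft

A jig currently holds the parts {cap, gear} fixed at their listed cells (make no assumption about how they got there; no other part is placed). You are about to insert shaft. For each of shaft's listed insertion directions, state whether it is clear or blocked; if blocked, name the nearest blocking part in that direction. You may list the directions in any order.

-x: ray from shaft(-1, 1) has no placed part ⇒ clear

-x: clear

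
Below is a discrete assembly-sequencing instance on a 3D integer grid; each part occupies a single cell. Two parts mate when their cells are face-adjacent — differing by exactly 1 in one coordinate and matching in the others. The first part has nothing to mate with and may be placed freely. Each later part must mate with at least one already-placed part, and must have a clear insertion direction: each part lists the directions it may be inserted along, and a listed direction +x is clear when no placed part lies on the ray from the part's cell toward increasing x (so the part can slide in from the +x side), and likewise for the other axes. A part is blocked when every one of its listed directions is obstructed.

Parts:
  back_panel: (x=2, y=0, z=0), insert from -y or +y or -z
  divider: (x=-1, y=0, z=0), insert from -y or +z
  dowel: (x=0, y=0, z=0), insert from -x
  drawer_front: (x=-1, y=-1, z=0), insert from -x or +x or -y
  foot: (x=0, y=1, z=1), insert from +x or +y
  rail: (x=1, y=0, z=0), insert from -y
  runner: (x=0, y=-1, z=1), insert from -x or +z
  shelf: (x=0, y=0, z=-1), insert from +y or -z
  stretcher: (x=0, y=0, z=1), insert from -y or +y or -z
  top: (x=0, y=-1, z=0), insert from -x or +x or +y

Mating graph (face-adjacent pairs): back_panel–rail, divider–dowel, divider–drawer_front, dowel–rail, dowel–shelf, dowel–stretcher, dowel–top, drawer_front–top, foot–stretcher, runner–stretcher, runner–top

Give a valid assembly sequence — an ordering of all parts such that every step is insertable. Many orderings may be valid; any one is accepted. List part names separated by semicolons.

stretcher; dowel; shelf; divider; runner; foot; rail; back_panel; top; drawer_front

1. stretcher@(0, 0, 1) [-y clear] — {stretcher}
2. dowel@(0, 0, 0) [-x clear] — {dowel, stretcher}
3. shelf@(0, 0, -1) [+y clear] — {dowel, shelf, stretcher}
4. divider@(-1, 0, 0) [-y clear] — {divider, dowel, shelf, stretcher}
5. runner@(0, -1, 1) [-x clear] — {divider, dowel, runner, shelf, stretcher}
6. foot@(0, 1, 1) [+x clear] — {divider, dowel, foot, runner, shelf, stretcher}
7. rail@(1, 0, 0) [-y clear] — {divider, dowel, foot, rail, runner, shelf, stretcher}
8. back_panel@(2, 0, 0) [-y clear] — {back_panel, divider, dowel, foot, rail, runner, shelf, stretcher}
9. top@(0, -1, 0) [-x clear] — {back_panel, divider, dowel, foot, rail, runner, shelf, stretcher, top}
10. drawer_front@(-1, -1, 0) [-x clear] — {back_panel, divider, dowel, drawer_front, foot, rail, runner, shelf, stretcher, top}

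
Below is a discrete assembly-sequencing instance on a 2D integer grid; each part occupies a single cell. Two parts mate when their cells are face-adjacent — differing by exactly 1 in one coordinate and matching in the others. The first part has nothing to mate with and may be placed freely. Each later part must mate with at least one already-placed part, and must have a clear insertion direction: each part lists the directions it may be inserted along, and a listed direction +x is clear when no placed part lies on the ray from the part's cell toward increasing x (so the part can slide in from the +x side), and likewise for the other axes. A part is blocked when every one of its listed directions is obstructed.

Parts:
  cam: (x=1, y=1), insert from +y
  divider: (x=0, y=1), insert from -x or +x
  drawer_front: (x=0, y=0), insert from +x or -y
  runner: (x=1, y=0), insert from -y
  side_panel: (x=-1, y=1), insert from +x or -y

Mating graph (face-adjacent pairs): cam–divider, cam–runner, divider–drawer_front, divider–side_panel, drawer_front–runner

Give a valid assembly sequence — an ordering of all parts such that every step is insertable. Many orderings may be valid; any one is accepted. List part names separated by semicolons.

drawer_front; runner; divider; side_panel; cam

1. drawer_front@(0, 0) [+x clear] — {drawer_front}
2. runner@(1, 0) [-y clear] — {drawer_front, runner}
3. divider@(0, 1) [-x clear] — {divider, drawer_front, runner}
4. side_panel@(-1, 1) [-y clear] — {divider, drawer_front, runner, side_panel}
5. cam@(1, 1) [+y clear] — {cam, divider, drawer_front, runner, side_panel}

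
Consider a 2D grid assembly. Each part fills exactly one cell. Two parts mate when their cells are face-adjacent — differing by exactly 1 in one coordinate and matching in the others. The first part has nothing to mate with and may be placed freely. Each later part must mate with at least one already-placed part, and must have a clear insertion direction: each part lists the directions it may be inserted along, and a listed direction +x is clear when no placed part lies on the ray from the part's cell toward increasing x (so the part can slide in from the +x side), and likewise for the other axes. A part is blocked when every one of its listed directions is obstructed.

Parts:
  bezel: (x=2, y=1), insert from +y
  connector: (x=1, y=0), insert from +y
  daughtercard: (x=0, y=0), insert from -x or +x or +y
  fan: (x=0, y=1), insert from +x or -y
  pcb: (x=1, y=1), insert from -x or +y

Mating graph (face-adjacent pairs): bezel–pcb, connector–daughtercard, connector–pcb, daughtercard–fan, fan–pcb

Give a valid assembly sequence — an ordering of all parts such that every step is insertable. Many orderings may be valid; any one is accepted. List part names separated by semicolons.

daughtercard; connector; fan; pcb; bezel

1. daughtercard@(0, 0) [-x clear] — {daughtercard}
2. connector@(1, 0) [+y clear] — {connector, daughtercard}
3. fan@(0, 1) [+x clear] — {connector, daughtercard, fan}
4. pcb@(1, 1) [+y clear] — {connector, daughtercard, fan, pcb}
5. bezel@(2, 1) [+y clear] — {bezel, connector, daughtercard, fan, pcb}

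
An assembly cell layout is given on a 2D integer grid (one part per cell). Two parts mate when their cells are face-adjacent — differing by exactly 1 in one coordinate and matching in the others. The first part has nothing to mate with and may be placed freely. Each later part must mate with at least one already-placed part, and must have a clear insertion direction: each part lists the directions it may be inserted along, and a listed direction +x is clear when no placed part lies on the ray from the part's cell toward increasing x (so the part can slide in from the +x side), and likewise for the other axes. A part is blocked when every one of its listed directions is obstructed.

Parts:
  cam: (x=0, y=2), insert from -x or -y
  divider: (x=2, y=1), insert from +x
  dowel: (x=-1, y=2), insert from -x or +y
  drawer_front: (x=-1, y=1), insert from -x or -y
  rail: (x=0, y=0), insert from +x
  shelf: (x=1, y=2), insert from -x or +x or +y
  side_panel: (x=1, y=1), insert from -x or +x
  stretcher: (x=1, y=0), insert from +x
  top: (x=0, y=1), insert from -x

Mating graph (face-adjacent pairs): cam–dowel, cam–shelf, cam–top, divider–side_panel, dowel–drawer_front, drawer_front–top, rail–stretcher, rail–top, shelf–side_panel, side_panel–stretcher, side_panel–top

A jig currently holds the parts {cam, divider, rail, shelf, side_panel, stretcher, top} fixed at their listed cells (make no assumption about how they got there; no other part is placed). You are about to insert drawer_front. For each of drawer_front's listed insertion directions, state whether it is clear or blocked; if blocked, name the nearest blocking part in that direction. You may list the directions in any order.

-x: clear; -y: clear

-x: ray from drawer_front(-1, 1) has no placed part ⇒ clear
-y: ray from drawer_front(-1, 1) has no placed part ⇒ clear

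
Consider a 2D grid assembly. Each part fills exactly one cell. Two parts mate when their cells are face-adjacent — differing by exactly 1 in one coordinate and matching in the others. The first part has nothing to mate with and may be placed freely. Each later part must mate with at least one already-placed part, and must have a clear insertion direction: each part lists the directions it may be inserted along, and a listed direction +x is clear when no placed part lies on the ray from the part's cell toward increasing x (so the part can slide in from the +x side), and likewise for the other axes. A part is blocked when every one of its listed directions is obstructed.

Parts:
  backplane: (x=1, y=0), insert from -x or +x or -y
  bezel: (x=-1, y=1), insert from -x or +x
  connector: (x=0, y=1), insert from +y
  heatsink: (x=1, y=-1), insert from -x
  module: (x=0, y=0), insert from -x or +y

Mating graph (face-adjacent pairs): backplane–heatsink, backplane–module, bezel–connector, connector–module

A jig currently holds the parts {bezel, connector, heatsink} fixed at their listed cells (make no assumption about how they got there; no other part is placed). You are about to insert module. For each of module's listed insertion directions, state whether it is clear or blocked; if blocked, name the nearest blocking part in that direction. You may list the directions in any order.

+y: blocked by connector; -x: clear

-x: ray from module(0, 0) has no placed part ⇒ clear
+y: nearest on ray is connector@(0, 1) ⇒ blocked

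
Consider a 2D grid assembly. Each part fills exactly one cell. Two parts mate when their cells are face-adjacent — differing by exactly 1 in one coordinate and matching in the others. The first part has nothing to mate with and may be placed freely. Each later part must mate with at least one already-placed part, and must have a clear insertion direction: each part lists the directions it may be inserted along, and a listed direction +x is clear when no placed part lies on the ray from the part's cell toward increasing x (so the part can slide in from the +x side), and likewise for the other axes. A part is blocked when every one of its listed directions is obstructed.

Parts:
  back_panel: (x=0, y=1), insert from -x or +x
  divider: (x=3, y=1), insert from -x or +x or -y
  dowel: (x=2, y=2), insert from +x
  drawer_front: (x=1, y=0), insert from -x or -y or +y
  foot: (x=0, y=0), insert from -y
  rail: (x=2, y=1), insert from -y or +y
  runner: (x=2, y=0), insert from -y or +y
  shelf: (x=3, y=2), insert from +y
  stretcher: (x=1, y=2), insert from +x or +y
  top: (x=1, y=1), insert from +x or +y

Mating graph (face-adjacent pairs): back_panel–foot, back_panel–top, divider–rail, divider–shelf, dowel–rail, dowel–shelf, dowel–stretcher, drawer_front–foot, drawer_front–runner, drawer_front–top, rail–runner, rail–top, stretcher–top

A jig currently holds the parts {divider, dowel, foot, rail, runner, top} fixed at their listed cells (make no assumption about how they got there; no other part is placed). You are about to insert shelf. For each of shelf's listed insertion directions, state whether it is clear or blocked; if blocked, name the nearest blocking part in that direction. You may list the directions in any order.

+y: ray from shelf(3, 2) has no placed part ⇒ clear

+y: clear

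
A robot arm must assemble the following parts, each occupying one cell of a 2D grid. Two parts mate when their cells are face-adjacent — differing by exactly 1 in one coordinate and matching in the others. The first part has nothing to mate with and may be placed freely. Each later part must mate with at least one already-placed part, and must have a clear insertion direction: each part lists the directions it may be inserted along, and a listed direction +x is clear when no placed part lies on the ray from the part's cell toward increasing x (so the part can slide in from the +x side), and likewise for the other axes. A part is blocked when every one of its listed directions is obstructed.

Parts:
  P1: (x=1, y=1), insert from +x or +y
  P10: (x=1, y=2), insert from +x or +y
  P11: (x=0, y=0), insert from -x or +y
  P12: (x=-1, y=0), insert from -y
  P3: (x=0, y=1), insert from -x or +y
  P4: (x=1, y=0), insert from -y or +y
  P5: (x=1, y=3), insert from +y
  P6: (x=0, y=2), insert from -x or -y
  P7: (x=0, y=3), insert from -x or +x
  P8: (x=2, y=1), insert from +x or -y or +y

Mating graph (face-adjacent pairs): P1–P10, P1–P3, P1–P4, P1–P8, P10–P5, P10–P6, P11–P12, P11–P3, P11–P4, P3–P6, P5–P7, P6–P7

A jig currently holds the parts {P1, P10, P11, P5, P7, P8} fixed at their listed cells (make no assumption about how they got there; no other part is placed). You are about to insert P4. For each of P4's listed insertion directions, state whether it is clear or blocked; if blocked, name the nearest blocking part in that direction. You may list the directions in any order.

-y: ray from P4(1, 0) has no placed part ⇒ clear
+y: nearest on ray is P1@(1, 1) ⇒ blocked

+y: blocked by P1; -y: clear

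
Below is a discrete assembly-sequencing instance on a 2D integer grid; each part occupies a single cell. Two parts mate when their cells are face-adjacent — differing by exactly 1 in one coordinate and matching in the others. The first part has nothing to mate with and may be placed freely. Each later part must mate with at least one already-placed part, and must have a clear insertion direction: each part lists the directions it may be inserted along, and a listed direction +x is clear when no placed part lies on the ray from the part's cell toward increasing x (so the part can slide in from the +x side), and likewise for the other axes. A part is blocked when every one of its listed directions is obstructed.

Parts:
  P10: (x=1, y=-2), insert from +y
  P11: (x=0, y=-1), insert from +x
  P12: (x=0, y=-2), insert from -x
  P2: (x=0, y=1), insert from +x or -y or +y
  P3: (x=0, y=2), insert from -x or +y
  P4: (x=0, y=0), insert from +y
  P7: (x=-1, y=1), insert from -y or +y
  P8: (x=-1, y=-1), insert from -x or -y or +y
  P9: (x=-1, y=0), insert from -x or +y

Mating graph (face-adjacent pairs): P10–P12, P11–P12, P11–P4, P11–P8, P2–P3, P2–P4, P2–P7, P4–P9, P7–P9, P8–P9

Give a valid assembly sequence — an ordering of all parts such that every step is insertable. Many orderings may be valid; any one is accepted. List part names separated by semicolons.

P4; P2; P7; P9; P3; P8; P11; P12; P10

1. P4@(0, 0) [+y clear] — {P4}
2. P2@(0, 1) [+x clear] — {P2, P4}
3. P7@(-1, 1) [-y clear] — {P2, P4, P7}
4. P9@(-1, 0) [-x clear] — {P2, P4, P7, P9}
5. P3@(0, 2) [-x clear] — {P2, P3, P4, P7, P9}
6. P8@(-1, -1) [-x clear] — {P2, P3, P4, P7, P8, P9}
7. P11@(0, -1) [+x clear] — {P11, P2, P3, P4, P7, P8, P9}
8. P12@(0, -2) [-x clear] — {P11, P12, P2, P3, P4, P7, P8, P9}
9. P10@(1, -2) [+y clear] — {P10, P11, P12, P2, P3, P4, P7, P8, P9}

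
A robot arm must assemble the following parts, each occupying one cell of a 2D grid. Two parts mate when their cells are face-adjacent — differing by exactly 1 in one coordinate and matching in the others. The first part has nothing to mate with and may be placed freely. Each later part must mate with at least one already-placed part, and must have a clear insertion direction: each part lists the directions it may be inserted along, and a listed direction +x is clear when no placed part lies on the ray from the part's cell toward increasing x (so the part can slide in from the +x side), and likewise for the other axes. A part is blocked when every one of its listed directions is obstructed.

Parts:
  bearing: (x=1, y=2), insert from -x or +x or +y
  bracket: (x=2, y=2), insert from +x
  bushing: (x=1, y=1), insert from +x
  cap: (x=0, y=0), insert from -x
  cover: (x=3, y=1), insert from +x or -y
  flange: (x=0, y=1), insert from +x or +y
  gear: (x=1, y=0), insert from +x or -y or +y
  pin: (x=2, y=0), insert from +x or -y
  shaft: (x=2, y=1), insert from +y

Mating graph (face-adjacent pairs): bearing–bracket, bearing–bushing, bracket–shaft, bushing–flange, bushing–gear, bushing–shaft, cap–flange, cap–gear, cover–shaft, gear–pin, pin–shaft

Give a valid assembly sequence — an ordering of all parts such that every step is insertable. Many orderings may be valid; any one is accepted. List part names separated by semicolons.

1. bushing@(1, 1) [+x clear] — {bushing}
2. bearing@(1, 2) [-x clear] — {bearing, bushing}
3. gear@(1, 0) [+x clear] — {bearing, bushing, gear}
4. pin@(2, 0) [+x clear] — {bearing, bushing, gear, pin}
5. cap@(0, 0) [-x clear] — {bearing, bushing, cap, gear, pin}
6. flange@(0, 1) [+y clear] — {bearing, bushing, cap, flange, gear, pin}
7. shaft@(2, 1) [+y clear] — {bearing, bushing, cap, flange, gear, pin, shaft}
8. bracket@(2, 2) [+x clear] — {bearing, bracket, bushing, cap, flange, gear, pin, shaft}
9. cover@(3, 1) [+x clear] — {bearing, bracket, bushing, cap, cover, flange, gear, pin, shaft}

bushing; bearing; gear; pin; cap; flange; shaft; bracket; cover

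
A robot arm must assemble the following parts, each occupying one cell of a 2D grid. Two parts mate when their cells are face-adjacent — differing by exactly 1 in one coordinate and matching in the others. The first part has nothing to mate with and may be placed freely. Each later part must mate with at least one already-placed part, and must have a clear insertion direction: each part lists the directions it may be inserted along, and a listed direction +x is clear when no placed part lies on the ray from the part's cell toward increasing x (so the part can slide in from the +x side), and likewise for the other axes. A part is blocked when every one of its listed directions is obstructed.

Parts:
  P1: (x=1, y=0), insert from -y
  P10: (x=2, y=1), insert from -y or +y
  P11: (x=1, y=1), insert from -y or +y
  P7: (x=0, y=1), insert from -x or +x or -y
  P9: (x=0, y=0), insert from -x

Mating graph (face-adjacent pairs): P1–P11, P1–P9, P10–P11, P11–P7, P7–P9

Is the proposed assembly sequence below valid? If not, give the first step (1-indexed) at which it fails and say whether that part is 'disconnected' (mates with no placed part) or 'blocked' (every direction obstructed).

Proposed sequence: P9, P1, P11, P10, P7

1. P9@(0, 0) [-x clear] — {P9}
2. P1@(1, 0) [-y clear] — {P1, P9}
3. P11@(1, 1) [+y clear] — {P1, P11, P9}
4. P10@(2, 1) [-y clear] — {P1, P10, P11, P9}
5. P7@(0, 1) [-x clear] — {P1, P10, P11, P7, P9}

Valid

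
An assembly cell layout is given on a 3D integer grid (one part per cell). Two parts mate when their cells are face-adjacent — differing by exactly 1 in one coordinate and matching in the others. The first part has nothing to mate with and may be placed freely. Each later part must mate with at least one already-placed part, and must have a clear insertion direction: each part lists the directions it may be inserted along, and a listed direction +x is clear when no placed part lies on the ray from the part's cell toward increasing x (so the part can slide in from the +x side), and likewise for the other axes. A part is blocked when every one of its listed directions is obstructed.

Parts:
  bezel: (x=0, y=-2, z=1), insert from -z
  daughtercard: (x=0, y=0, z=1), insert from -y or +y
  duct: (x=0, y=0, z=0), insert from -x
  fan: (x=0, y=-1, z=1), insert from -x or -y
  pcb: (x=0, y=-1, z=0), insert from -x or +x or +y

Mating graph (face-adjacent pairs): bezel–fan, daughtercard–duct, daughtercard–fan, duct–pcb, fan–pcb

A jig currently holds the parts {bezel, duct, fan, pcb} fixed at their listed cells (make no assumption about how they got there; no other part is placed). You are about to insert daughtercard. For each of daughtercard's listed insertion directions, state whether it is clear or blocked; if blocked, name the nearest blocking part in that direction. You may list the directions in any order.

-y: nearest on ray is fan@(0, -1, 1) ⇒ blocked
+y: ray from daughtercard(0, 0, 1) has no placed part ⇒ clear

+y: clear; -y: blocked by fan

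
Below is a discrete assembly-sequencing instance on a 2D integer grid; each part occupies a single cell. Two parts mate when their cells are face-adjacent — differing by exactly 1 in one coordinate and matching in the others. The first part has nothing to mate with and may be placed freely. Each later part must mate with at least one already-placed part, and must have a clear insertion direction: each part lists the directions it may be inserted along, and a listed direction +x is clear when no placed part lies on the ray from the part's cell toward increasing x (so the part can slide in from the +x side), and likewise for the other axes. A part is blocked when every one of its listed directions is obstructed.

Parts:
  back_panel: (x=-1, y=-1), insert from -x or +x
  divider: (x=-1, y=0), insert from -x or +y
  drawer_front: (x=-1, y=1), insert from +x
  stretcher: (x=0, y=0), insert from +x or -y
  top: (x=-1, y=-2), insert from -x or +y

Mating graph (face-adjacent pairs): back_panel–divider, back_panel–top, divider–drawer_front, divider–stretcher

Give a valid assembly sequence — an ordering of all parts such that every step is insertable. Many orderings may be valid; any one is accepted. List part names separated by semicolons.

back_panel; divider; stretcher; drawer_front; top

1. back_panel@(-1, -1) [-x clear] — {back_panel}
2. divider@(-1, 0) [-x clear] — {back_panel, divider}
3. stretcher@(0, 0) [+x clear] — {back_panel, divider, stretcher}
4. drawer_front@(-1, 1) [+x clear] — {back_panel, divider, drawer_front, stretcher}
5. top@(-1, -2) [-x clear] — {back_panel, divider, drawer_front, stretcher, top}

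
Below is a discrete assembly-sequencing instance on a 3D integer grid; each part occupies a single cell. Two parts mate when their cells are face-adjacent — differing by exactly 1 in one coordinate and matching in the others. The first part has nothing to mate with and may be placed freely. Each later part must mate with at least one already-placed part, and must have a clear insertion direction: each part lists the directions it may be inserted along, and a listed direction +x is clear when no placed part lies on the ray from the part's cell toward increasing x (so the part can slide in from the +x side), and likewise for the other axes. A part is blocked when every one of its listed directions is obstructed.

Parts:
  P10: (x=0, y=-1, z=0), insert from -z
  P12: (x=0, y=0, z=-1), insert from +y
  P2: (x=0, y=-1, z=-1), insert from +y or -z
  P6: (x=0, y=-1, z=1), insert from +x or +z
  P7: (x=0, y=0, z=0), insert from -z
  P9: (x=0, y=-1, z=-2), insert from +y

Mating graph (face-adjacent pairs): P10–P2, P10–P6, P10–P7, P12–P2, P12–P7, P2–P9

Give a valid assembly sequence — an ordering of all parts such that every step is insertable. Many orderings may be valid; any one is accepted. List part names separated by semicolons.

1. P6@(0, -1, 1) [+x clear] — {P6}
2. P10@(0, -1, 0) [-z clear] — {P10, P6}
3. P2@(0, -1, -1) [+y clear] — {P10, P2, P6}
4. P7@(0, 0, 0) [-z clear] — {P10, P2, P6, P7}
5. P12@(0, 0, -1) [+y clear] — {P10, P12, P2, P6, P7}
6. P9@(0, -1, -2) [+y clear] — {P10, P12, P2, P6, P7, P9}

P6; P10; P2; P7; P12; P9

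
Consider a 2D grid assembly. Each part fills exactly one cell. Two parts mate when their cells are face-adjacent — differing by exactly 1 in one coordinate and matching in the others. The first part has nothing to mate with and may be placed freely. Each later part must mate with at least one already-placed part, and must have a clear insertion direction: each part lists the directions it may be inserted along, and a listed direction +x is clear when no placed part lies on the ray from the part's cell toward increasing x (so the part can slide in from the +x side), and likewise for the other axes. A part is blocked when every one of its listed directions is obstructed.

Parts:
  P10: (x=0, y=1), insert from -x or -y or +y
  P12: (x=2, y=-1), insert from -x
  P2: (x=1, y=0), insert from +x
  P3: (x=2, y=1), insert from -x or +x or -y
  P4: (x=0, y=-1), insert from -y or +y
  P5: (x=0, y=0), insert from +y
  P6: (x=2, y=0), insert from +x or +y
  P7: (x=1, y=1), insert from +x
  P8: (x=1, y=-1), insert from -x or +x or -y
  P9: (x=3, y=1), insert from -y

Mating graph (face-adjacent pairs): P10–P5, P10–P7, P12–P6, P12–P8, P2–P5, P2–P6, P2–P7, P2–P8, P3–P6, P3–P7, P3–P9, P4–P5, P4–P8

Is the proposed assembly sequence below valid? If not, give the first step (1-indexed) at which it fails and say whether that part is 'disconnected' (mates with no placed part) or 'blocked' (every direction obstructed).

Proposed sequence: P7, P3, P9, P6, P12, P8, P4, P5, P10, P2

1. P7@(1, 1) [+x clear] — {P7}
2. P3@(2, 1) [+x clear] — {P3, P7}
3. P9@(3, 1) [-y clear] — {P3, P7, P9}
4. P6@(2, 0) [+x clear] — {P3, P6, P7, P9}
5. P12@(2, -1) [-x clear] — {P12, P3, P6, P7, P9}
6. P8@(1, -1) [-x clear] — {P12, P3, P6, P7, P8, P9}
7. P4@(0, -1) [-y clear] — {P12, P3, P4, P6, P7, P8, P9}
8. P5@(0, 0) [+y clear] — {P12, P3, P4, P5, P6, P7, P8, P9}
9. P10@(0, 1) [-x clear] — {P10, P12, P3, P4, P5, P6, P7, P8, P9}
10. P2@(1, 0) — +x all obstructed ⇒ blocked

Invalid at step 10 (blocked)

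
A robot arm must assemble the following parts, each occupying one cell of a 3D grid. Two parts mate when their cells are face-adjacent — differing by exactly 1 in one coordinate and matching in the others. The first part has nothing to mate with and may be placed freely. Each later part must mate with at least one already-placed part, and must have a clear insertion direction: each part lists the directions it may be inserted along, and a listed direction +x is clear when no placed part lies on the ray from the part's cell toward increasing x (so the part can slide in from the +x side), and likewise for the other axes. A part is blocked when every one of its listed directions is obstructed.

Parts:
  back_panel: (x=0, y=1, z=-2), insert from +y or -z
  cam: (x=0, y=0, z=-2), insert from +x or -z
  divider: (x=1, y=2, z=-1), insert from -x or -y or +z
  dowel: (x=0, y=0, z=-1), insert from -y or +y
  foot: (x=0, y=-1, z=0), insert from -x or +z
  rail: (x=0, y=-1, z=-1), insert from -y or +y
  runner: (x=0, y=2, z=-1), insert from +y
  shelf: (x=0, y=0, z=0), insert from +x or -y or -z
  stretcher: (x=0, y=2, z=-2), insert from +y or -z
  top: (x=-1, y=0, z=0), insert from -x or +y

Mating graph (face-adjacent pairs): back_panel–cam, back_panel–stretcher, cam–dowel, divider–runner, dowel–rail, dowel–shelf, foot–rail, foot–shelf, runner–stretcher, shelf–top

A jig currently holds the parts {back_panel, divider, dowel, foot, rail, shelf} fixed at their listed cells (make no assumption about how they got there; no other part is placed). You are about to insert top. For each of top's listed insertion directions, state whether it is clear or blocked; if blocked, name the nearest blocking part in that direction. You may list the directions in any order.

-x: ray from top(-1, 0, 0) has no placed part ⇒ clear
+y: ray from top(-1, 0, 0) has no placed part ⇒ clear

+y: clear; -x: clear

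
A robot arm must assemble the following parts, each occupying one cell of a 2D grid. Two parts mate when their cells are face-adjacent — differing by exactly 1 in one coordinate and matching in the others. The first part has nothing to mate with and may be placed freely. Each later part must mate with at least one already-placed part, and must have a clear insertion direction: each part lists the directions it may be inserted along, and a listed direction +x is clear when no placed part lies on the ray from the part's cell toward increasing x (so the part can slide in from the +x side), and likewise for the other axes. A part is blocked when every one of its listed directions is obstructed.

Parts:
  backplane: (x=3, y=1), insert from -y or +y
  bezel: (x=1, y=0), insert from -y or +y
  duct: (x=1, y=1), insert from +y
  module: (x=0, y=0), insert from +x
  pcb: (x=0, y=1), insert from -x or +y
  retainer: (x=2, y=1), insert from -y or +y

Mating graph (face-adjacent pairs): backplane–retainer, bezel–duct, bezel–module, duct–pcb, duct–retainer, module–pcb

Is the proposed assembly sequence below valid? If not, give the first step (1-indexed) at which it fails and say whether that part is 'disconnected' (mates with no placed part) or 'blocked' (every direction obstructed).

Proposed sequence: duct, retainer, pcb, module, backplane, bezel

Valid

1. duct@(1, 1) [+y clear] — {duct}
2. retainer@(2, 1) [-y clear] — {duct, retainer}
3. pcb@(0, 1) [-x clear] — {duct, pcb, retainer}
4. module@(0, 0) [+x clear] — {duct, module, pcb, retainer}
5. backplane@(3, 1) [-y clear] — {backplane, duct, module, pcb, retainer}
6. bezel@(1, 0) [-y clear] — {backplane, bezel, duct, module, pcb, retainer}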